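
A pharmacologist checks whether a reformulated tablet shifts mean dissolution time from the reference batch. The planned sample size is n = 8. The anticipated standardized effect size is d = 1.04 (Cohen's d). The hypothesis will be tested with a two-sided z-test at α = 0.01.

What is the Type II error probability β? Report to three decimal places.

Noncentrality parameter: λ = d·√n = 1.04 × √8 = 2.9416
Two-sided α = 0.01 → critical value z_{0.005} = 2.576.
Power = Φ(λ − 2.576) + Φ(−λ − 2.576) = Φ(0.366) + Φ(-5.517) = 0.6427 + 0.0000 = 0.6427.
Type II error: β = 1 − power = 1 − 0.6427 = 0.3573.

β ≈ 0.357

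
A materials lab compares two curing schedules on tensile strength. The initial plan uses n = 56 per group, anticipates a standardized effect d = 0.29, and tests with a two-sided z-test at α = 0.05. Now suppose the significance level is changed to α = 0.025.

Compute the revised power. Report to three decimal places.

Power ≈ 0.240

δ = d·√(n/2) = 0.29 × √(56/2) = 1.5345 (unchanged). New critical value: z_{0.0125} = 2.241.
Revised power = Φ(δ − 2.241) + Φ(−δ − 2.241) = Φ(-0.707) + Φ(-3.776) = 0.2398 + 0.0001 = 0.2399.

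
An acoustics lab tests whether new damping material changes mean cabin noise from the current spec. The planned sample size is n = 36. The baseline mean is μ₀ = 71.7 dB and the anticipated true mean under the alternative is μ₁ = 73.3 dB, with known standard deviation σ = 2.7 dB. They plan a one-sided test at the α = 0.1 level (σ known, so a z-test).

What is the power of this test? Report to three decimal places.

Power ≈ 0.989

Standardized effect: d = |μ₁ − μ₀| / σ = |73.3 − 71.7| / 2.7 = 0.5926
Noncentrality parameter: δ = d·√n = 0.5926 × √36 = 3.5556
One-sided α = 0.1 → critical value z_{0.1} = 1.282.
Power = Φ(δ − 1.282) = Φ(2.274) = 0.9885.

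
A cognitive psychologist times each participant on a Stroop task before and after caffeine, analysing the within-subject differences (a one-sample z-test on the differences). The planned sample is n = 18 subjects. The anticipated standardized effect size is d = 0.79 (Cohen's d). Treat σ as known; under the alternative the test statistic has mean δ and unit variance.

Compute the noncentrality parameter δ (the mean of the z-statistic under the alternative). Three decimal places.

δ ≈ 3.352

The noncentrality parameter scales effect size by the design's sample-size factor: δ = d·√n = 0.79 × √18 = 3.3517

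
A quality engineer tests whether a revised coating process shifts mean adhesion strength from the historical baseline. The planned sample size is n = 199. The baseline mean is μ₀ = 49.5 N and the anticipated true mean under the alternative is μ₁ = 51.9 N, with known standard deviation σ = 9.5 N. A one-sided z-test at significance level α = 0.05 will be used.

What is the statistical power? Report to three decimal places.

Standardized effect: d = |μ₁ − μ₀| / σ = |51.9 − 49.5| / 9.5 = 0.2526
Noncentrality parameter: δ = d·√n = 0.2526 × √199 = 3.5638
One-sided α = 0.05 → critical value z_{0.05} = 1.645.
Power = P(Z > 1.645 − δ) = Φ(1.919) = 0.9725.

Power ≈ 0.973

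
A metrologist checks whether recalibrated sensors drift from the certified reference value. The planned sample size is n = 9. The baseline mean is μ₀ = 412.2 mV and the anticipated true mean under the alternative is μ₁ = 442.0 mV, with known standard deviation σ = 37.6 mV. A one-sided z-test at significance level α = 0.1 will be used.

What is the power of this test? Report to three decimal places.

Standardized effect: d = |μ₁ − μ₀| / σ = |442.0 − 412.2| / 37.6 = 0.7926
Noncentrality parameter: δ = d·√n = 0.7926 × √9 = 2.3777
Critical value for a one-sided test at α = 0.1: z_α = 1.282.
Power = P(Z > 1.282 − δ) = Φ(1.096) = 0.8635.

Power ≈ 0.863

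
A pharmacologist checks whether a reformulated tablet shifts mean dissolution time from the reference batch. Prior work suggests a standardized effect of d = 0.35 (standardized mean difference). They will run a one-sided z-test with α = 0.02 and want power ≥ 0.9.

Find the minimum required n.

n = 91

For power 0.9 need Φ(δ − z_{0.02}) = 0.9, so δ = z_{0.02} + z_{0.10} = 2.054 + 1.282 = 3.335.
δ = d·√n ⇒ n = (δ/d)² = (3.335 / 0.35)² = 90.81.
Round up to the next whole unit.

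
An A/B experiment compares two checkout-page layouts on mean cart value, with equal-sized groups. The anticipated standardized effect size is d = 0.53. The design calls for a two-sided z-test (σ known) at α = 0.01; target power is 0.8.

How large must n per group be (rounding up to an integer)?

n = 84 per group

For power 0.8 need Φ(δ − z_{0.005}) = 0.8, so δ = z_{0.005} + z_{0.20} = 2.576 + 0.842 = 3.417.
(Ignoring the negligible lower-tail rejection probability gives the usual closed-form inversion.)
δ = d·√(n/2) ⇒ n = 2(δ/d)² = 2 × (3.417 / 0.53)² = 83.15.
Rounding up, n = 84 per group.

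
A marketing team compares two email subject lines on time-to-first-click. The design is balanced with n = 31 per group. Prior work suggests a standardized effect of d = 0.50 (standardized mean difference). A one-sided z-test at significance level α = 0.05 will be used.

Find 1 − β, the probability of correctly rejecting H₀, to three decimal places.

Noncentrality parameter: δ = d·√(n/2) = 0.50 × √(31/2) = 1.9685
Critical value for a one-sided test at α = 0.05: z_α = 1.645.
Power = Φ(δ − 1.645) = Φ(0.324) = 0.6269.

Power ≈ 0.627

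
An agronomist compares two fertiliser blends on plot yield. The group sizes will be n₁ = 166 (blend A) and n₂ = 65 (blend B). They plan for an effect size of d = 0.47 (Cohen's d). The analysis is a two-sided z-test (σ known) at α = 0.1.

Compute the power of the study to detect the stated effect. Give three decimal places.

Power ≈ 0.941

Noncentrality parameter: δ = d / √(1/n₁ + 1/n₂) = 0.47 / √(1/166 + 1/65) = 3.2122
Critical value for a two-sided test at α = 0.1: z_{α/2} = 1.645.
Power = Φ(δ − 1.645) + Φ(−δ − 1.645) = Φ(1.567) + Φ(-4.857) = 0.9415 + 0.0000 = 0.9415.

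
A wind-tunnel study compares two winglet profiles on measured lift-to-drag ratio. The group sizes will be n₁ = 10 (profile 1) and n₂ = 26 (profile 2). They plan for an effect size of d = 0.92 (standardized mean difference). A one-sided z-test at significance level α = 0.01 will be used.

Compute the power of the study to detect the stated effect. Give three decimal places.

Power ≈ 0.558

Noncentrality parameter: δ = d / √(1/n₁ + 1/n₂) = 0.92 / √(1/10 + 1/26) = 2.4724
Critical value for a one-sided test at α = 0.01: z_α = 2.326.
Power = Φ(δ − 2.326) = Φ(0.146) = 0.5581.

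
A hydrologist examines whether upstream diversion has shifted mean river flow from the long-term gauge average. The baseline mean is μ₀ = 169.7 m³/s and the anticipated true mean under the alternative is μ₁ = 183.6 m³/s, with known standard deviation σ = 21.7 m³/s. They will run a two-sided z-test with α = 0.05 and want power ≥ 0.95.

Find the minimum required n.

Standardized effect: d = |μ₁ − μ₀| / σ = |183.6 − 169.7| / 21.7 = 0.6406
Set Φ(δ − 1.960) = 0.95; then δ − 1.960 = Φ⁻¹(0.95) = 1.645, giving δ = 3.605.
(Ignoring the negligible lower-tail rejection probability gives the usual closed-form inversion.)
δ = d·√n ⇒ n = (δ/d)² = (3.605 / 0.6406)² = 31.67.
Rounding up, n = 32.

n = 32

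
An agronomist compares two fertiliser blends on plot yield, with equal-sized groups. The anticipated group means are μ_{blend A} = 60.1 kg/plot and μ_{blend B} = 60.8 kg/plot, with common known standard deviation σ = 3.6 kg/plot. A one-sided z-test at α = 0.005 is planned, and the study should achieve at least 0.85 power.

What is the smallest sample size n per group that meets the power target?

Standardized effect: d = |μ_{blend A} − μ_{blend B}| / σ = |60.1 − 60.8| / 3.6 = 0.1944
Set Φ(δ − 2.576) = 0.85; then δ − 2.576 = Φ⁻¹(0.85) = 1.036, giving δ = 3.612.
δ = d·√(n/2) ⇒ n = 2(δ/d)² = 2 × (3.612 / 0.1944)² = 690.24.
Rounding up, n = 691 per group.

n = 691 per group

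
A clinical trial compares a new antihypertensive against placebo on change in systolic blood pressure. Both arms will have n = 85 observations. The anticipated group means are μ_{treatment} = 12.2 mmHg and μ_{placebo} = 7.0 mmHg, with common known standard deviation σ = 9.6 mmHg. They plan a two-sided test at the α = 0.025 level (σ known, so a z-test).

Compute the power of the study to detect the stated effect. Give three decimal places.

Standardized effect: d = |μ_{treatment} − μ_{placebo}| / σ = |12.2 − 7.0| / 9.6 = 0.5417
Noncentrality parameter: δ = d·√(n/2) = 0.5417 × √(85/2) = 3.5312
Critical value for a two-sided test at α = 0.025: z_{α/2} = 2.241.
Power = Φ(δ − 2.241) + Φ(−δ − 2.241) = Φ(1.290) + Φ(-5.773) = 0.9014 + 0.0000 = 0.9014.

Power ≈ 0.901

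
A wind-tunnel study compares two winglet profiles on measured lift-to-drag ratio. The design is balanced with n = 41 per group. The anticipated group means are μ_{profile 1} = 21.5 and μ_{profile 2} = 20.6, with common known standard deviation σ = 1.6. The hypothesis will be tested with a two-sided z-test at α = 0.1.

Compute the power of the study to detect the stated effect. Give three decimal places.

Power ≈ 0.816

Standardized effect: d = |μ_{profile 1} − μ_{profile 2}| / σ = |21.5 − 20.6| / 1.6 = 0.5625
Noncentrality parameter: δ = d·√(n/2) = 0.5625 × √(41/2) = 2.5468
Two-sided α = 0.1 → critical value z_{0.05} = 1.645.
Power = Φ(δ − 1.645) + Φ(−δ − 1.645) = Φ(0.902) + Φ(-4.192) = 0.8165 + 0.0000 = 0.8165.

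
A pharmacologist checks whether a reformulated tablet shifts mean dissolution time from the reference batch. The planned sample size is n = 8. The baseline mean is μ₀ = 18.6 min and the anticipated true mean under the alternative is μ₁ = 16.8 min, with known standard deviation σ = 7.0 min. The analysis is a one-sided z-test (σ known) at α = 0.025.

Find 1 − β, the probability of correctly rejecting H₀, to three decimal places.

Power ≈ 0.109

Standardized effect: d = |μ₁ − μ₀| / σ = |16.8 − 18.6| / 7.0 = 0.2571
Noncentrality parameter: δ = d·√n = 0.2571 × √8 = 0.7273
One-sided α = 0.025 → critical value z_{0.025} = 1.960.
Power = P(Z > 1.960 − δ) = Φ(-1.233) = 0.1089.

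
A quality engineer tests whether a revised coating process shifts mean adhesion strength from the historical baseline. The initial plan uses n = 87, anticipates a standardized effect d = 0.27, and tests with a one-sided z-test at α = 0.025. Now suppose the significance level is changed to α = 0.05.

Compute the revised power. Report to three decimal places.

Power ≈ 0.809

δ = d·√n = 0.27 × √87 = 2.5184 (unchanged). New critical value: z_{0.05} = 1.645.
Revised power = P(Z > 1.645 − δ) = Φ(0.874) = 0.8088.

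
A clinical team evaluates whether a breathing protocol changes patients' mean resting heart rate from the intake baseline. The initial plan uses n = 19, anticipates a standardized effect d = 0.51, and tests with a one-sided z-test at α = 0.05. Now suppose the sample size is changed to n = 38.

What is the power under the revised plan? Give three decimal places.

With n = 38: δ = d·√n = 0.51 × √38 = 3.1439. Critical value z_{0.05} = 1.645.
Revised power = Φ(δ − 1.645) = Φ(1.499) = 0.9331.

Power ≈ 0.933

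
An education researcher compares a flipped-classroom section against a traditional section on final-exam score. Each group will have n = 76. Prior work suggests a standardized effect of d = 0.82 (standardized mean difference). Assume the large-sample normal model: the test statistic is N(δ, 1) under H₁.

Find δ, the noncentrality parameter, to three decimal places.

The noncentrality parameter scales effect size by the design's sample-size factor: δ = d·√(n/2) = 0.82 × √(76/2) = 5.0548

δ ≈ 5.055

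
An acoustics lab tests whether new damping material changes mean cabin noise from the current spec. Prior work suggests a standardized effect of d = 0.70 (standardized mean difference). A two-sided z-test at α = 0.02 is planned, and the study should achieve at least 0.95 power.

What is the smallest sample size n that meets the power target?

For power 0.95 need Φ(δ − z_{0.01}) = 0.95, so δ = z_{0.01} + z_{0.05} = 2.326 + 1.645 = 3.971.
(For δ > 0 the lower-tail rejection region contributes negligibly to power, so the one-term inversion is standard.)
δ = d·√n ⇒ n = (δ/d)² = (3.971 / 0.70)² = 32.18.
Rounding up, n = 33.

n = 33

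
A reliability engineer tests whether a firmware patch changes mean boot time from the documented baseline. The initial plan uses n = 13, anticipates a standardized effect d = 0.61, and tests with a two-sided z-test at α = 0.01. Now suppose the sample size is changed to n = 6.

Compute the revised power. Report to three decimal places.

With n = 6: δ = d·√n = 0.61 × √6 = 1.4942. Critical value z_{0.005} = 2.576.
Revised power = Φ(δ − 2.576) + Φ(−δ − 2.576) = Φ(-1.082) + Φ(-4.070) = 0.1397 + 0.0000 = 0.1397.

Power ≈ 0.140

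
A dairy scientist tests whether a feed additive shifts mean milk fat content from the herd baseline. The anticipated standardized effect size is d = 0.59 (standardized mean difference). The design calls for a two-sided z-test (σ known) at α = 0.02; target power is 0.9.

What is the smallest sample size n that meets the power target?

For power 0.9 need Φ(δ − z_{0.01}) = 0.9, so δ = z_{0.01} + z_{0.10} = 2.326 + 1.282 = 3.608.
(The Φ(−δ − z_{α/2}) term is vanishingly small for δ > 0 and is dropped in the standard sample-size formula.)
δ = d·√n ⇒ n = (δ/d)² = (3.608 / 0.59)² = 37.39.
Round up to the next whole unit.

n = 38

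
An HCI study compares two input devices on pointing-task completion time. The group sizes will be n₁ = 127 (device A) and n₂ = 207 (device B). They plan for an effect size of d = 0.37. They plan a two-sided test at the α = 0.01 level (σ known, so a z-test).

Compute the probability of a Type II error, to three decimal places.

Noncentrality parameter: δ = d / √(1/n₁ + 1/n₂) = 0.37 / √(1/127 + 1/207) = 3.2826
Two-sided α = 0.01 → critical value z_{0.005} = 2.576.
Power = Φ(δ − 2.576) + Φ(−δ − 2.576) = Φ(0.707) + Φ(-5.858) = 0.7601 + 0.0000 = 0.7601.
Type II error: β = 1 − power = 1 − 0.7601 = 0.2399.

β ≈ 0.240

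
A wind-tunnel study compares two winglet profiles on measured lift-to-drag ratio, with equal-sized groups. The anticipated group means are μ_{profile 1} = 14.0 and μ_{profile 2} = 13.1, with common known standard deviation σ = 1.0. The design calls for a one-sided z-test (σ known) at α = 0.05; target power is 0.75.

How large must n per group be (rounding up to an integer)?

Standardized effect: d = |μ_{profile 1} − μ_{profile 2}| / σ = |14.0 − 13.1| / 1.0 = 0.9000
For power 0.75 need Φ(δ − z_{0.05}) = 0.75, so δ = z_{0.05} + z_{0.25} = 1.645 + 0.674 = 2.319.
δ = d·√(n/2) ⇒ n = 2(δ/d)² = 2 × (2.319 / 0.9000)² = 13.28.
Round up to the next whole unit.

n = 14 per group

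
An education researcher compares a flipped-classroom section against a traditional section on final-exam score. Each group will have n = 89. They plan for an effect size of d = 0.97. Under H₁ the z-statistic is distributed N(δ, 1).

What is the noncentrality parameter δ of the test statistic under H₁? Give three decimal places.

δ = d·√(n/2) = 0.97 × √(89/2) = 6.4707

δ ≈ 6.471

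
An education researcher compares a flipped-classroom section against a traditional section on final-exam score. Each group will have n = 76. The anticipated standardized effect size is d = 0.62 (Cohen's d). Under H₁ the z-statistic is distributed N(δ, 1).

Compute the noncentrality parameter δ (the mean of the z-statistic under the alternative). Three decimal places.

δ = d·√(n/2) = 0.62 × √(76/2) = 3.8219

δ ≈ 3.822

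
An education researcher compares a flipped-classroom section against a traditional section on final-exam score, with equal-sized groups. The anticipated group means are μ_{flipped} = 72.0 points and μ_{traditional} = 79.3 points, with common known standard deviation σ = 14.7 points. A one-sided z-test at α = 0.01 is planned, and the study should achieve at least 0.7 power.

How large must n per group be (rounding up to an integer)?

Standardized effect: d = |μ_{flipped} − μ_{traditional}| / σ = |72.0 − 79.3| / 14.7 = 0.4966
Set Φ(δ − 2.326) = 0.7; then δ − 2.326 = Φ⁻¹(0.7) = 0.524, giving δ = 2.851.
δ = d·√(n/2) ⇒ n = 2(δ/d)² = 2 × (2.851 / 0.4966)² = 65.91.
Round up to the next whole unit.

n = 66 per group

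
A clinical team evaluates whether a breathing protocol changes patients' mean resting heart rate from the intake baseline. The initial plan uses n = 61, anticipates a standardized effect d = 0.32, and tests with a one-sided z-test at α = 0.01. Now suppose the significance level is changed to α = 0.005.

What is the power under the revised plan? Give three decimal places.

δ = d·√n = 0.32 × √61 = 2.4993 (unchanged). New critical value: z_{0.005} = 2.576.
Revised power = P(Z > 2.576 − δ) = Φ(-0.077) = 0.4695.

Power ≈ 0.469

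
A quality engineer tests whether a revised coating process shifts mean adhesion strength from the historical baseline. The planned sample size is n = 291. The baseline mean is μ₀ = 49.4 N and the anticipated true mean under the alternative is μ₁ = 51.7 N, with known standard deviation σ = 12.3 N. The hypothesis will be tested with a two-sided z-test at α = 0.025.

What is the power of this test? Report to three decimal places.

Power ≈ 0.829

Standardized effect: d = |μ₁ − μ₀| / σ = |51.7 − 49.4| / 12.3 = 0.1870
Noncentrality parameter: δ = d·√n = 0.1870 × √291 = 3.1898
Two-sided α = 0.025 → critical value z_{0.0125} = 2.241.
Power = Φ(δ − 2.241) + Φ(−δ − 2.241) = Φ(0.948) + Φ(-5.431) = 0.8285 + 0.0000 = 0.8285.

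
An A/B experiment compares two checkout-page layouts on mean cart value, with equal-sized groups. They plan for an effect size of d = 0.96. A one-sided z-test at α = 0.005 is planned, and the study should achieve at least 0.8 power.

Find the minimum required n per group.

n = 26 per group

For power 0.8 need Φ(δ − z_{0.005}) = 0.8, so δ = z_{0.005} + z_{0.20} = 2.576 + 0.842 = 3.417.
δ = d·√(n/2) ⇒ n = 2(δ/d)² = 2 × (3.417 / 0.96)² = 25.34.
Round up to the next whole unit.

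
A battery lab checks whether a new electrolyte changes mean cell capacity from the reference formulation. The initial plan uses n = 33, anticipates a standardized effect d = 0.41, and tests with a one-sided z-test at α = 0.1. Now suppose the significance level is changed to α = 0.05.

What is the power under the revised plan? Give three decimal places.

Power ≈ 0.761

δ = d·√n = 0.41 × √33 = 2.3553 (unchanged). New critical value: z_{0.05} = 1.645.
Revised power = P(Z > 1.645 − δ) = Φ(0.710) = 0.7613.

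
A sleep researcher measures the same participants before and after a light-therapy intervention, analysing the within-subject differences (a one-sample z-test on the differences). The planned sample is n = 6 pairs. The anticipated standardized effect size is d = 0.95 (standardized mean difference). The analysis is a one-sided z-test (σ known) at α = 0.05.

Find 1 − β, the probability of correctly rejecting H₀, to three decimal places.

Noncentrality parameter: δ = d·√n = 0.95 × √6 = 2.3270
One-sided α = 0.05 → critical value z_{0.05} = 1.645.
Power = P(Z > 1.645 − δ) = Φ(0.682) = 0.7524.

Power ≈ 0.752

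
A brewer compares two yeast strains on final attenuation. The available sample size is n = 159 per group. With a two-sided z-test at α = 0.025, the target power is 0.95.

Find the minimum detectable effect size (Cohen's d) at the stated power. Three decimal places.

Required noncentrality: δ = z_{0.0125} + z_{0.05} = 2.241 + 1.645 = 3.886.
(Lower-tail contribution to power is negligible for δ > 0.)
δ = d·√(n/2) ⇒ d = δ/√(n/2) = 3.886/√(159/2) = 0.4359.

d ≈ 0.436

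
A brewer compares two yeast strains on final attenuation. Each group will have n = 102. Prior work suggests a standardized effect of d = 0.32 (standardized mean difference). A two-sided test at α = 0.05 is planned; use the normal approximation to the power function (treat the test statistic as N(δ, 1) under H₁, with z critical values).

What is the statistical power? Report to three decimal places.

Noncentrality parameter: δ = d·√(n/2) = 0.32 × √(102/2) = 2.2853
Two-sided α = 0.05 → critical value z_{0.025} = 1.960.
Power = Φ(δ − 1.960) + Φ(−δ − 1.960) = Φ(0.325) + Φ(-4.245) = 0.6275 + 0.0000 = 0.6275.

Power ≈ 0.628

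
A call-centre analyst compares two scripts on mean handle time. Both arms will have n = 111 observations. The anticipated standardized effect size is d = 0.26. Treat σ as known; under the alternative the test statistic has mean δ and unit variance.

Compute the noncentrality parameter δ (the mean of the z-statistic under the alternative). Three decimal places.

δ ≈ 1.937

δ = d·√(n/2) = 0.26 × √(111/2) = 1.9370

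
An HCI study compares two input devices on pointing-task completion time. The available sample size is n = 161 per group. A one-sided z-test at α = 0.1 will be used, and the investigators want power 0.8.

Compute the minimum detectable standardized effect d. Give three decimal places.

Need Φ(δ − 1.282) = 0.8, so δ = 1.282 + 0.842 = 2.123.
δ = d·√(n/2) ⇒ d = δ/√(n/2) = 2.123/√(161/2) = 0.2366.

d ≈ 0.237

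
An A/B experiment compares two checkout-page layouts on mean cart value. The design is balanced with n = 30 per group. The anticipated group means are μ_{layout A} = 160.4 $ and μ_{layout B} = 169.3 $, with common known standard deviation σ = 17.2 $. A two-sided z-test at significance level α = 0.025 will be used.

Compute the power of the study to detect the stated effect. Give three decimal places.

Standardized effect: d = |μ_{layout A} − μ_{layout B}| / σ = |160.4 − 169.3| / 17.2 = 0.5174
Noncentrality parameter: δ = d·√(n/2) = 0.5174 × √(30/2) = 2.0040
Critical value for a two-sided test at α = 0.025: z_{α/2} = 2.241.
Power = Φ(δ − 2.241) + Φ(−δ − 2.241) = Φ(-0.237) + Φ(-4.245) = 0.4062 + 0.0000 = 0.4062.

Power ≈ 0.406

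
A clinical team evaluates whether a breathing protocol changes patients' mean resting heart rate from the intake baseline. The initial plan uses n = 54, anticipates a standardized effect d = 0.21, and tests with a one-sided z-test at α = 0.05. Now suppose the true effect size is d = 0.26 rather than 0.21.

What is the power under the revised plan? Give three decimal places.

With d = 0.26: δ = d·√n = 0.26 × √54 = 1.9106. Critical value z_{0.05} = 1.645.
Revised power = Φ(δ − 1.645) = Φ(0.266) = 0.6048.

Power ≈ 0.605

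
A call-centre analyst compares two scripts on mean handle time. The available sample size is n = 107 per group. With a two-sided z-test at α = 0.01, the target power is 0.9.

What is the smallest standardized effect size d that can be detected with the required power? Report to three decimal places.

d ≈ 0.527

Need Φ(δ − 2.576) = 0.9, so δ = 2.576 + 1.282 = 3.857.
(The second rejection-region term Φ(−δ − z_{α/2}) is negligible and dropped.)
δ = d·√(n/2) ⇒ d = δ/√(n/2) = 3.857/√(107/2) = 0.5274.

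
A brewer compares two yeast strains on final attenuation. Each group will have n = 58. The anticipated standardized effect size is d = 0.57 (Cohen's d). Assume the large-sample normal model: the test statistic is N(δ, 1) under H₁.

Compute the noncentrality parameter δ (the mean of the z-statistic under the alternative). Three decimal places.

δ = d·√(n/2) = 0.57 × √(58/2) = 3.0695

δ ≈ 3.070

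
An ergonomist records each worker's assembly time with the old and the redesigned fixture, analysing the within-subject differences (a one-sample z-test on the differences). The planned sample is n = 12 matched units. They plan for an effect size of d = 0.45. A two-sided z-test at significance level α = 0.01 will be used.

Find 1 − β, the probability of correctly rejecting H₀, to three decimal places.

Noncentrality parameter: δ = d·√n = 0.45 × √12 = 1.5588
Critical value for a two-sided test at α = 0.01: z_{α/2} = 2.576.
Power = Φ(δ − 2.576) + Φ(−δ − 2.576) = Φ(-1.017) + Φ(-4.135) = 0.1546 + 0.0000 = 0.1546.

Power ≈ 0.155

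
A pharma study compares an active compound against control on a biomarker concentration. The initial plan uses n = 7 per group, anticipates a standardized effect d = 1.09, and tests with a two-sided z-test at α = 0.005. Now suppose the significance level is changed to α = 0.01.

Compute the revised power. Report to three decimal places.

δ = d·√(n/2) = 1.09 × √(7/2) = 2.0392 (unchanged). New critical value: z_{0.005} = 2.576.
Revised power = Φ(δ − 2.576) + Φ(−δ − 2.576) = Φ(-0.537) + Φ(-4.615) = 0.2958 + 0.0000 = 0.2958.

Power ≈ 0.296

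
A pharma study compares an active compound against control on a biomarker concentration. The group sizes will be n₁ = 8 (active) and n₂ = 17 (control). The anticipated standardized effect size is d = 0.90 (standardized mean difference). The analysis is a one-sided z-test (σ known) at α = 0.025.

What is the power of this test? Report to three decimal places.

Noncentrality parameter: δ = d / √(1/n₁ + 1/n₂) = 0.90 / √(1/8 + 1/17) = 2.0991
One-sided α = 0.025 → critical value z_{0.025} = 1.960.
Power = P(Z > 1.960 − δ) = Φ(0.139) = 0.5553.

Power ≈ 0.555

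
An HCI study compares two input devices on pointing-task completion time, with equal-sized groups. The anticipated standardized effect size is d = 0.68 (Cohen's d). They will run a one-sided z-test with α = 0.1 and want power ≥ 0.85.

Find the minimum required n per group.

Set Φ(δ − 1.282) = 0.85; then δ − 1.282 = Φ⁻¹(0.85) = 1.036, giving δ = 2.318.
δ = d·√(n/2) ⇒ n = 2(δ/d)² = 2 × (2.318 / 0.68)² = 23.24.
Rounding up, n = 24 per group.

n = 24 per group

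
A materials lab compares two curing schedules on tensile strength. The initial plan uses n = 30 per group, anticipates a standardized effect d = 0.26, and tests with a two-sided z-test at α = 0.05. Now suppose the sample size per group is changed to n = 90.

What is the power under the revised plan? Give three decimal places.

Power ≈ 0.415

With n = 90 per group: δ = d·√(n/2) = 0.26 × √(90/2) = 1.7441. Critical value z_{0.025} = 1.960.
Revised power = Φ(δ − 1.960) + Φ(−δ − 1.960) = Φ(-0.216) + Φ(-3.704) = 0.4146 + 0.0001 = 0.4147.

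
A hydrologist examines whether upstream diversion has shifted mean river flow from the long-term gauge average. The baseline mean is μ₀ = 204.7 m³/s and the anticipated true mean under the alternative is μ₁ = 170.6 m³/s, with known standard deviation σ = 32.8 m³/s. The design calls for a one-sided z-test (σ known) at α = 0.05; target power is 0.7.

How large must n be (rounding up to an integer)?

Standardized effect: d = |μ₁ − μ₀| / σ = |170.6 − 204.7| / 32.8 = 1.0396
Set Φ(δ − 1.645) = 0.7; then δ − 1.645 = Φ⁻¹(0.7) = 0.524, giving δ = 2.169.
δ = d·√n ⇒ n = (δ/d)² = (2.169 / 1.0396)² = 4.35.
Round up to the next whole unit.

n = 5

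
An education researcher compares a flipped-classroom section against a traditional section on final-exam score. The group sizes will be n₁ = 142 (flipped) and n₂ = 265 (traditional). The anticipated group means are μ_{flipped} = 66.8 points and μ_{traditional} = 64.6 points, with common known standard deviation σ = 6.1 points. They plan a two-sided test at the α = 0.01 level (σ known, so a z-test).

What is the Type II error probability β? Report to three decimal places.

β ≈ 0.186

Standardized effect: d = |μ_{flipped} − μ_{traditional}| / σ = |66.8 − 64.6| / 6.1 = 0.3607
Noncentrality parameter: λ = d / √(1/n₁ + 1/n₂) = 0.3607 / √(1/142 + 1/265) = 3.4679
Two-sided α = 0.01 → critical value z_{0.005} = 2.576.
Power = Φ(λ − 2.576) + Φ(−λ − 2.576) = Φ(0.892) + Φ(-6.044) = 0.8138 + 0.0000 = 0.8138.
Type II error: β = 1 − power = 1 − 0.8138 = 0.1862.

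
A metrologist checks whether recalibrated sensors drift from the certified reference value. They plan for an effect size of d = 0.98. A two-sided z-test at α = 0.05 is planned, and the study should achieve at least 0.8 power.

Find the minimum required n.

n = 9

Set Φ(δ − 1.960) = 0.8; then δ − 1.960 = Φ⁻¹(0.8) = 0.842, giving δ = 2.802.
(The Φ(−δ − z_{α/2}) term is vanishingly small for δ > 0 and is dropped in the standard sample-size formula.)
δ = d·√n ⇒ n = (δ/d)² = (2.802 / 0.98)² = 8.17.
Round up to the next whole unit.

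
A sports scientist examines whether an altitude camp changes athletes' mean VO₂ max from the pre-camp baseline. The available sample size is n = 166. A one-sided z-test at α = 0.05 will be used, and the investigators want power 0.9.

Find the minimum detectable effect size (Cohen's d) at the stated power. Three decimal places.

d ≈ 0.227

Required noncentrality: δ = z_{0.05} + z_{0.10} = 1.645 + 1.282 = 2.926.
δ = d·√n ⇒ d = δ/√n = 2.926/√166 = 0.2271.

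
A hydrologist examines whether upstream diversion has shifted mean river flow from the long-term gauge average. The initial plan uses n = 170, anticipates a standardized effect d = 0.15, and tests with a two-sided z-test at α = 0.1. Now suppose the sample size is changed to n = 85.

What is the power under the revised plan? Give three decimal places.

Power ≈ 0.398

With n = 85: δ = d·√n = 0.15 × √85 = 1.3829. Critical value z_{0.05} = 1.645.
Revised power = Φ(δ − 1.645) + Φ(−δ − 1.645) = Φ(-0.262) + Φ(-3.028) = 0.3967 + 0.0012 = 0.3979.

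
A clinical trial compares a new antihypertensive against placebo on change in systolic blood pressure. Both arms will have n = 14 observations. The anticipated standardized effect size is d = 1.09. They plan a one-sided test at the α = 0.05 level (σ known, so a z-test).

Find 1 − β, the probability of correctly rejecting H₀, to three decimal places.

Noncentrality parameter: δ = d·√(n/2) = 1.09 × √(14/2) = 2.8839
Critical value for a one-sided test at α = 0.05: z_α = 1.645.
Power = P(Z > 1.645 − δ) = Φ(1.239) = 0.8923.

Power ≈ 0.892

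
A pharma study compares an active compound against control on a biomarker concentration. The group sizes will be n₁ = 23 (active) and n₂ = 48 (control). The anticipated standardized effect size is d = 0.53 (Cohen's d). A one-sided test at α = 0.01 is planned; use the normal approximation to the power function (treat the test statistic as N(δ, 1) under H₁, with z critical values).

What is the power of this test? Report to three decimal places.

Power ≈ 0.407

Noncentrality parameter: δ = d / √(1/n₁ + 1/n₂) = 0.53 / √(1/23 + 1/48) = 2.0899
One-sided α = 0.01 → critical value z_{0.01} = 2.326.
Power = P(Z > 2.326 − δ) = Φ(-0.236) = 0.4066.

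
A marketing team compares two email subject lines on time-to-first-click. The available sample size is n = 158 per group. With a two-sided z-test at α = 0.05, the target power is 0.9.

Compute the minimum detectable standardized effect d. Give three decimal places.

Required noncentrality: δ = z_{0.025} + z_{0.10} = 1.960 + 1.282 = 3.242.
(The second rejection-region term Φ(−δ − z_{α/2}) is negligible and dropped.)
δ = d·√(n/2) ⇒ d = δ/√(n/2) = 3.242/√(158/2) = 0.3647.

d ≈ 0.365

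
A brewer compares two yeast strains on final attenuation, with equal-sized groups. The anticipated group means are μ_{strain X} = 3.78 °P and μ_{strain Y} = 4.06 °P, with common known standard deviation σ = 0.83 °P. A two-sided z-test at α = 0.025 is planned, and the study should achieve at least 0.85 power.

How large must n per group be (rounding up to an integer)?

n = 189 per group

Standardized effect: d = |μ_{strain X} − μ_{strain Y}| / σ = |3.78 − 4.06| / 0.83 = 0.3373
For power 0.85 need Φ(δ − z_{0.0125}) = 0.85, so δ = z_{0.0125} + z_{0.15} = 2.241 + 1.036 = 3.278.
(Ignoring the negligible lower-tail rejection probability gives the usual closed-form inversion.)
δ = d·√(n/2) ⇒ n = 2(δ/d)² = 2 × (3.278 / 0.3373)² = 188.82.
Rounding up, n = 189 per group.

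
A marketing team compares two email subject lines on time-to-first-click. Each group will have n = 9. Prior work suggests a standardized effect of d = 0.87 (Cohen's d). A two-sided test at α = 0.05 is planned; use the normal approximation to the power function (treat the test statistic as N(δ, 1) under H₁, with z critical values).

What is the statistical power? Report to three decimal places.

Noncentrality parameter: δ = d·√(n/2) = 0.87 × √(9/2) = 1.8455
Two-sided α = 0.05 → critical value z_{0.025} = 1.960.
Power = Φ(δ − 1.960) + Φ(−δ − 1.960) = Φ(-0.114) + Φ(-3.806) = 0.4545 + 0.0001 = 0.4545.

Power ≈ 0.455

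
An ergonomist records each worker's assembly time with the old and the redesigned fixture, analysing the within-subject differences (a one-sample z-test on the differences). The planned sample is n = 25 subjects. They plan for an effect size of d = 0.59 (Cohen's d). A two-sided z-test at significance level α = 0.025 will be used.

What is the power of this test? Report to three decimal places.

Power ≈ 0.761

Noncentrality parameter: λ = d·√n = 0.59 × √25 = 2.9500
Critical value for a two-sided test at α = 0.025: z_{α/2} = 2.241.
Power = Φ(λ − 2.241) + Φ(−λ − 2.241) = Φ(0.709) + Φ(-5.191) = 0.7607 + 0.0000 = 0.7607.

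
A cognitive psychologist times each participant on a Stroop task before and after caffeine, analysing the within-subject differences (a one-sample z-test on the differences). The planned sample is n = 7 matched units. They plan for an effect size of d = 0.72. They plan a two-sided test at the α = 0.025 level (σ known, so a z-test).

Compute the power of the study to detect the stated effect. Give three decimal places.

Noncentrality parameter: δ = d·√n = 0.72 × √7 = 1.9049
Critical value for a two-sided test at α = 0.025: z_{α/2} = 2.241.
Power = Φ(δ − 2.241) + Φ(−δ − 2.241) = Φ(-0.336) + Φ(-4.146) = 0.3683 + 0.0000 = 0.3683.

Power ≈ 0.368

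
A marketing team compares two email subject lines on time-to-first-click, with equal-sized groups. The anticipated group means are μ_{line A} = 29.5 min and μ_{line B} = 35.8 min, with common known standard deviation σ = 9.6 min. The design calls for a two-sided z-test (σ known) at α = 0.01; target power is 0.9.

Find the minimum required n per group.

n = 70 per group

Standardized effect: d = |μ_{line A} − μ_{line B}| / σ = |29.5 − 35.8| / 9.6 = 0.6562
Set Φ(δ − 2.576) = 0.9; then δ − 2.576 = Φ⁻¹(0.9) = 1.282, giving δ = 3.857.
(The Φ(−δ − z_{α/2}) term is vanishingly small for δ > 0 and is dropped in the standard sample-size formula.)
δ = d·√(n/2) ⇒ n = 2(δ/d)² = 2 × (3.857 / 0.6562)² = 69.10.
Rounding up, n = 70 per group.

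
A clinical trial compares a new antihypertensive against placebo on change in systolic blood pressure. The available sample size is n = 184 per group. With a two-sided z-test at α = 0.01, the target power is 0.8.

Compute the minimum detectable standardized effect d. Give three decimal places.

Need Φ(δ − 2.576) = 0.8, so δ = 2.576 + 0.842 = 3.417.
(The second rejection-region term Φ(−δ − z_{α/2}) is negligible and dropped.)
δ = d·√(n/2) ⇒ d = δ/√(n/2) = 3.417/√(184/2) = 0.3563.

d ≈ 0.356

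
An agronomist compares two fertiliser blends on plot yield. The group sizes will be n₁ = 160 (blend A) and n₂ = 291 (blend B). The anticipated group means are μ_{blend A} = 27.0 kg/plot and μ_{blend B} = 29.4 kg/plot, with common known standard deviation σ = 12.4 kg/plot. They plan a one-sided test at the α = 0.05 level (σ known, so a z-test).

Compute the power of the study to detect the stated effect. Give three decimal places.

Standardized effect: d = |μ_{blend A} − μ_{blend B}| / σ = |27.0 − 29.4| / 12.4 = 0.1935
Noncentrality parameter: δ = d / √(1/n₁ + 1/n₂) = 0.1935 / √(1/160 + 1/291) = 1.9666
Critical value for a one-sided test at α = 0.05: z_α = 1.645.
Power = P(Z > 1.645 − δ) = Φ(0.322) = 0.6262.

Power ≈ 0.626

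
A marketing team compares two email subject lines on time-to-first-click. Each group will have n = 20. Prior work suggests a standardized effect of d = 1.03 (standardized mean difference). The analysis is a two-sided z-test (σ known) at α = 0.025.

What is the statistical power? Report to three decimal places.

Noncentrality parameter: δ = d·√(n/2) = 1.03 × √(20/2) = 3.2571
Critical value for a two-sided test at α = 0.025: z_{α/2} = 2.241.
Power = Φ(δ − 2.241) + Φ(−δ − 2.241) = Φ(1.016) + Φ(-5.499) = 0.8451 + 0.0000 = 0.8451.

Power ≈ 0.845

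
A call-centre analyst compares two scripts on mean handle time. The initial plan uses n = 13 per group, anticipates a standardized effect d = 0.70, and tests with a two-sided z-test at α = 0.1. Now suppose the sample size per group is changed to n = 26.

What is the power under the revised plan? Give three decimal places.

Power ≈ 0.810

With n = 26 per group: δ = d·√(n/2) = 0.70 × √(26/2) = 2.5239. Critical value z_{0.05} = 1.645.
Revised power = Φ(δ − 1.645) + Φ(−δ − 1.645) = Φ(0.879) + Φ(-4.169) = 0.8103 + 0.0000 = 0.8103.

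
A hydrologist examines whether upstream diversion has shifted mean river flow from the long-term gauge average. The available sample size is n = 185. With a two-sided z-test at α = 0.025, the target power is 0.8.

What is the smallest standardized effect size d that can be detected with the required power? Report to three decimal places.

Required noncentrality: δ = z_{0.0125} + z_{0.20} = 2.241 + 0.842 = 3.083.
(The second rejection-region term Φ(−δ − z_{α/2}) is negligible and dropped.)
δ = d·√n ⇒ d = δ/√n = 3.083/√185 = 0.2267.

d ≈ 0.227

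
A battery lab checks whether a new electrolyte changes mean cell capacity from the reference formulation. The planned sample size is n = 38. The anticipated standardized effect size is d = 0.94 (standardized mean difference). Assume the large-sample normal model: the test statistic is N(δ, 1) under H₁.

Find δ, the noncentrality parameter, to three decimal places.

δ ≈ 5.795

δ = d·√n = 0.94 × √38 = 5.7945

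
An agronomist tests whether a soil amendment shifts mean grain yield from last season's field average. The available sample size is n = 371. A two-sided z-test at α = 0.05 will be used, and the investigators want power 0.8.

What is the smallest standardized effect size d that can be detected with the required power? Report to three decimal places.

Required noncentrality: δ = z_{0.025} + z_{0.20} = 1.960 + 0.842 = 2.802.
(Lower-tail contribution to power is negligible for δ > 0.)
δ = d·√n ⇒ d = δ/√n = 2.802/√371 = 0.1455.

d ≈ 0.145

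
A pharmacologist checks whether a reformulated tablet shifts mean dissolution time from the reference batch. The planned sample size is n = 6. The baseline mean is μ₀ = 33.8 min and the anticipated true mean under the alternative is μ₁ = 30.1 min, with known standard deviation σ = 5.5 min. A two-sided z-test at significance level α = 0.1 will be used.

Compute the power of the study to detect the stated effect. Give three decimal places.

Power ≈ 0.502

Standardized effect: d = |μ₁ − μ₀| / σ = |30.1 − 33.8| / 5.5 = 0.6727
Noncentrality parameter: δ = d·√n = 0.6727 × √6 = 1.6478
Two-sided α = 0.1 → critical value z_{0.05} = 1.645.
Power = Φ(δ − 1.645) + Φ(−δ − 1.645) = Φ(0.003) + Φ(-3.293) = 0.5012 + 0.0005 = 0.5017.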